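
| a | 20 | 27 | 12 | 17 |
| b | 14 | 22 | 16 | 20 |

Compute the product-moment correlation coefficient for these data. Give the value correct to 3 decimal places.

0.553

n = 4, Σa = 76, Σb = 72, Σa² = 1562, Σb² = 1336, Σab = 1406
nΣab − ΣaΣb = 5624 − 5472 = 152
nΣa² − (Σa)² = 6248 − 5776 = 472; nΣb² − (Σb)² = 5344 − 5184 = 160
r = 152 / √(472 × 160) = 152 / 274.8090 ≈ 0.553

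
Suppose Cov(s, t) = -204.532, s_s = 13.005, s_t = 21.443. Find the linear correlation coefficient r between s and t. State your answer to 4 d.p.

r = Cov(s,t) / (s_s · s_t) = -204.532 / (13.005 × 21.443)
  = -204.532 / 278.8662 ≈ -0.7334

-0.7334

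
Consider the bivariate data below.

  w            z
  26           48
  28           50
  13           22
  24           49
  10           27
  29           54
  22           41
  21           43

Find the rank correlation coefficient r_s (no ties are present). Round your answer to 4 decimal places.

Rank w: 6, 7, 2, 5, 1, 8, 4, 3
Rank z: 5, 7, 1, 6, 2, 8, 3, 4
d = rank(w) − rank(z): 1, 0, 1, -1, -1, 0, 1, -1; Σd² = 6
ρ = 1 − 6Σd² / [n(n²−1)] = 1 − 6×6 / (8×63) = 1 − 36/504 ≈ 0.9286

0.9286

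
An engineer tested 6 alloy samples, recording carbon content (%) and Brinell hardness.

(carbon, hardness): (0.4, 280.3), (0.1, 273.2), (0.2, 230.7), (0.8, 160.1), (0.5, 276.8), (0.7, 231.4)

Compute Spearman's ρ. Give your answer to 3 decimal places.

-0.371

Rank carbon: 3, 1, 2, 6, 4, 5
Rank hardness: 6, 4, 2, 1, 5, 3
d = rank(carbon) − rank(hardness): -3, -3, 0, 5, -1, 2; Σd² = 48
ρ = 1 − 6Σd² / [n(n²−1)] = 1 − 6×48 / (6×35) = 1 − 288/210 ≈ -0.371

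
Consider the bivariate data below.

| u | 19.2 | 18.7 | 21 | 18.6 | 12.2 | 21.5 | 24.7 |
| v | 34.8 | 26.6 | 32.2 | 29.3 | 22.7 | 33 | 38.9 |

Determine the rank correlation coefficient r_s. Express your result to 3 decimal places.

Rank u: 4, 3, 5, 2, 1, 6, 7
Rank v: 6, 2, 4, 3, 1, 5, 7
d = rank(u) − rank(v): -2, 1, 1, -1, 0, 1, 0; Σd² = 8
ρ = 1 − 6Σd² / [n(n²−1)] = 1 − 6×8 / (7×48) = 1 − 48/336 ≈ 0.857

0.857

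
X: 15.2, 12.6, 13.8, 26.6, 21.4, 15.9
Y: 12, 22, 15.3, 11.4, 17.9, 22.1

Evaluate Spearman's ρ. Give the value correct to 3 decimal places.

-0.371

Rank X: 3, 1, 2, 6, 5, 4
Rank Y: 2, 5, 3, 1, 4, 6
d = rank(X) − rank(Y): 1, -4, -1, 5, 1, -2; Σd² = 48
ρ = 1 − 6Σd² / [n(n²−1)] = 1 − 6×48 / (6×35) = 1 − 288/210 ≈ -0.371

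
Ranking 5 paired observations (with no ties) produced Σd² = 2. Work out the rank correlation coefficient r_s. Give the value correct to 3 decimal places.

0.900

ρ = 1 − 6Σd² / [n(n²−1)] = 1 − 6×2 / (5×24)
  = 1 − 12/120 = 1 − 0.1000 ≈ 0.900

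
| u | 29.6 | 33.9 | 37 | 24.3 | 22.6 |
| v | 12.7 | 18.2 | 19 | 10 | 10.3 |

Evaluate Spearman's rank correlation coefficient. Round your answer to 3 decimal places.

Rank u: 3, 4, 5, 2, 1
Rank v: 3, 4, 5, 1, 2
d = rank(u) − rank(v): 0, 0, 0, 1, -1; Σd² = 2
ρ = 1 − 6Σd² / [n(n²−1)] = 1 − 6×2 / (5×24) = 1 − 12/120 ≈ 0.900

0.900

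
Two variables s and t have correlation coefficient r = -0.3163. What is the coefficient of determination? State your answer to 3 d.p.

r² = (-0.3163)² = 0.100

0.100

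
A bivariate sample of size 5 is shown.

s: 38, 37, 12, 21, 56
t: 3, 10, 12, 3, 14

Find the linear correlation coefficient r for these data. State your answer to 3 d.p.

n = 5, Σs = 164, Σt = 42, Σs² = 6534, Σt² = 458, Σst = 1475
nΣst − ΣsΣt = 7375 − 6888 = 487
nΣs² − (Σs)² = 32670 − 26896 = 5774; nΣt² − (Σt)² = 2290 − 1764 = 526
r = 487 / √(5774 × 526) = 487 / 1742.7346 ≈ 0.279

0.279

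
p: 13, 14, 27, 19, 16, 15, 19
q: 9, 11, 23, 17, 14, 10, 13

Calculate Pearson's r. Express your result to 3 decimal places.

n = 7, Σp = 123, Σq = 97, Σp² = 2297, Σq² = 1485, Σpq = 1836
nΣpq − ΣpΣq = 12852 − 11931 = 921
nΣp² − (Σp)² = 16079 − 15129 = 950; nΣq² − (Σq)² = 10395 − 9409 = 986
r = 921 / √(950 × 986) = 921 / 967.8326 ≈ 0.952

0.952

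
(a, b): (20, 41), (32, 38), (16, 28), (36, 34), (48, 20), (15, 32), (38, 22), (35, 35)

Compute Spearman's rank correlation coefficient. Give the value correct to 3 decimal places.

-0.429

Rank a: 3, 4, 2, 6, 8, 1, 7, 5
Rank b: 8, 7, 3, 5, 1, 4, 2, 6
d = rank(a) − rank(b): -5, -3, -1, 1, 7, -3, 5, -1; Σd² = 120
ρ = 1 − 6Σd² / [n(n²−1)] = 1 − 6×120 / (8×63) = 1 − 720/504 ≈ -0.429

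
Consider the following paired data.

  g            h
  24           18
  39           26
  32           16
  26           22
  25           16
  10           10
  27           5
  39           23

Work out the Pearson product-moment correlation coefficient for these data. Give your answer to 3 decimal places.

n = 8, Σg = 222, Σh = 136, Σg² = 6772, Σh² = 2650, Σgh = 4062
nΣgh − ΣgΣh = 32496 − 30192 = 2304
nΣg² − (Σg)² = 54176 − 49284 = 4892; nΣh² − (Σh)² = 21200 − 18496 = 2704
r = 2304 / √(4892 × 2704) = 2304 / 3637.0274 ≈ 0.633

0.633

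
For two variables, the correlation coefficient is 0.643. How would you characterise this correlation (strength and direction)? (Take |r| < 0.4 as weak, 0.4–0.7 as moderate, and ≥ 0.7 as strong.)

moderate positive

r = 0.643 > 0 so the relationship is positive.
|r| = 0.643, which falls in the moderate range.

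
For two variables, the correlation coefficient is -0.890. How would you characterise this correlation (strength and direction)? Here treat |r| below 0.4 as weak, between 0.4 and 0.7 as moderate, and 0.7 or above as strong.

r = -0.890 < 0 so the relationship is negative.
|r| = 0.890, which falls in the strong range.

strong negative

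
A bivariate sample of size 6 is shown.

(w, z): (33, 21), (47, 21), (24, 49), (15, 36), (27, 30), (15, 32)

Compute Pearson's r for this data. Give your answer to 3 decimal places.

n = 6, Σw = 161, Σz = 189, Σw² = 5053, Σz² = 6503, Σwz = 4686
nΣwz − ΣwΣz = 28116 − 30429 = -2313
nΣw² − (Σw)² = 30318 − 25921 = 4397; nΣz² − (Σz)² = 39018 − 35721 = 3297
r = -2313 / √(4397 × 3297) = -2313 / 3807.4807 ≈ -0.607

-0.607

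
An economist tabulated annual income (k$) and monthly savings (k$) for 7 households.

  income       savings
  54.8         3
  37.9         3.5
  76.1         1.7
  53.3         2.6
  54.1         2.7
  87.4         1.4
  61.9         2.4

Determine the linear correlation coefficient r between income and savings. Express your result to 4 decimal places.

-0.9784

n = 7, Σx = 425.5, Σy = 17.3, Σx² = 27468.73, Σy² = 45.91, Σxy = 981.99
nΣxy − ΣxΣy = 6873.93 − 7361.15 = -487.22
nΣx² − (Σx)² = 192281.11 − 181050.25 = 11230.86; nΣy² − (Σy)² = 321.37 − 299.29 = 22.08
r = -487.22 / √(11230.86 × 22.08) = -487.22 / 497.9733 ≈ -0.9784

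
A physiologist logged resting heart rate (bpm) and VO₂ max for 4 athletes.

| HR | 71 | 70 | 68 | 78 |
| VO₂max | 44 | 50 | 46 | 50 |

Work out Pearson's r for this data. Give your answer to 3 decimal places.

0.498

n = 4, Σx = 287, Σy = 190, Σx² = 20649, Σy² = 9052, Σxy = 13652
nΣxy − ΣxΣy = 54608 − 54530 = 78
nΣx² − (Σx)² = 82596 − 82369 = 227; nΣy² − (Σy)² = 36208 − 36100 = 108
r = 78 / √(227 × 108) = 78 / 156.5759 ≈ 0.498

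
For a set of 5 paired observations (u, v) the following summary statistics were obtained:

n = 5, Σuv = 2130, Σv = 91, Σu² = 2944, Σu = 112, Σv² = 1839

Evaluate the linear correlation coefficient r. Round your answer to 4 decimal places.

0.3248

r = (nΣuv − ΣuΣv) / √[(nΣu² − (Σu)²)(nΣv² − (Σv)²)]
Numerator: 5×2130 − 112×91 = 458
Denominator: √[(14720 − 12544)(9195 − 8281)] = √[2176 × 914] = 1410.2709
r = 458 / 1410.2709 ≈ 0.3248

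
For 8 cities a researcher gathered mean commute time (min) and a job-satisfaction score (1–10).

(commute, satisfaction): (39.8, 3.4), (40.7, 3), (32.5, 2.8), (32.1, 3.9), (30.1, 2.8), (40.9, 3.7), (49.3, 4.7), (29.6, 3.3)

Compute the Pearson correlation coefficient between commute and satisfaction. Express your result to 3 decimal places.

n = 8, Σx = 295, Σy = 27.6, Σx² = 11212.66, Σy² = 98.12, Σxy = 1038.61
nΣxy − ΣxΣy = 8308.88 − 8142 = 166.88
nΣx² − (Σx)² = 89701.28 − 87025 = 2676.28; nΣy² − (Σy)² = 784.96 − 761.76 = 23.2
r = 166.88 / √(2676.28 × 23.2) = 166.88 / 249.1780 ≈ 0.670

0.670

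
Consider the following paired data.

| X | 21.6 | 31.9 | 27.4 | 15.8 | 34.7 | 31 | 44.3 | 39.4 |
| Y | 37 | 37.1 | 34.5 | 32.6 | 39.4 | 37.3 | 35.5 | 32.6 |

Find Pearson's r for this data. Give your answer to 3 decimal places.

n = 8, ΣX = 246.1, ΣY = 286, ΣX² = 8164.51, ΣY² = 10265.08, ΣXY = 8823.64
nΣXY − ΣXΣY = 70589.12 − 70384.6 = 204.52
nΣX² − (ΣX)² = 65316.08 − 60565.21 = 4750.87; nΣY² − (ΣY)² = 82120.64 − 81796 = 324.64
r = 204.52 / √(4750.87 × 324.64) = 204.52 / 1241.9027 ≈ 0.165

0.165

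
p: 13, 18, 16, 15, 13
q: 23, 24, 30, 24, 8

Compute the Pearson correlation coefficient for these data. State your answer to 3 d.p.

n = 5, Σp = 75, Σq = 109, Σp² = 1143, Σq² = 2645, Σpq = 1675
nΣpq − ΣpΣq = 8375 − 8175 = 200
nΣp² − (Σp)² = 5715 − 5625 = 90; nΣq² − (Σq)² = 13225 − 11881 = 1344
r = 200 / √(90 × 1344) = 200 / 347.7930 ≈ 0.575

0.575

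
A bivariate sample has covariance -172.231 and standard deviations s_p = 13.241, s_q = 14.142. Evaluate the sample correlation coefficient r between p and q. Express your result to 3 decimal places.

r = Cov(p,q) / (s_p · s_q) = -172.231 / (13.241 × 14.142)
  = -172.231 / 187.2542 ≈ -0.920

-0.920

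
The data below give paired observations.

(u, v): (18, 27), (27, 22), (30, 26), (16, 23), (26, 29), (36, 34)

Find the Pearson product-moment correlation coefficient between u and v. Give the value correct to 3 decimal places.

n = 6, Σu = 153, Σv = 161, Σu² = 4181, Σv² = 4415, Σuv = 4206
nΣuv − ΣuΣv = 25236 − 24633 = 603
nΣu² − (Σu)² = 25086 − 23409 = 1677; nΣv² − (Σv)² = 26490 − 25921 = 569
r = 603 / √(1677 × 569) = 603 / 976.8383 ≈ 0.617

0.617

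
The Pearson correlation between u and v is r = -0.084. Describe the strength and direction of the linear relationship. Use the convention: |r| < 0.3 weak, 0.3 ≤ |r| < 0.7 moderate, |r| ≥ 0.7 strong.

r = -0.084 < 0 so the relationship is negative.
|r| = 0.084, which falls in the weak range.

weak negative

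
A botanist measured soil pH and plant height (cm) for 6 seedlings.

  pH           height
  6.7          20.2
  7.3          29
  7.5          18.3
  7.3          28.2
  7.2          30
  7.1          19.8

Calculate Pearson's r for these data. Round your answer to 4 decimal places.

0.2144

n = 6, Σx = 43.1, Σy = 145.5, Σx² = 309.97, Σy² = 3671.21, Σxy = 1046.73
nΣxy − ΣxΣy = 6280.38 − 6271.05 = 9.33
nΣx² − (Σx)² = 1859.82 − 1857.61 = 2.21; nΣy² − (Σy)² = 22027.26 − 21170.25 = 857.01
r = 9.33 / √(2.21 × 857.01) = 9.33 / 43.5200 ≈ 0.2144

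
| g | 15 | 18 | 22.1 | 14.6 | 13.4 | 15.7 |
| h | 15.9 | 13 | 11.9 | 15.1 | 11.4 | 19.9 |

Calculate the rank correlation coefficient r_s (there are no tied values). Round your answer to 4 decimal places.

0.0857

Rank g: 3, 5, 6, 2, 1, 4
Rank h: 5, 3, 2, 4, 1, 6
d = rank(g) − rank(h): -2, 2, 4, -2, 0, -2; Σd² = 32
ρ = 1 − 6Σd² / [n(n²−1)] = 1 − 6×32 / (6×35) = 1 − 192/210 ≈ 0.0857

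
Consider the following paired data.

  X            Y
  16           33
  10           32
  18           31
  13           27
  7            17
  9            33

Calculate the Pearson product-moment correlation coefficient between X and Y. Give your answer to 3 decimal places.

0.515

n = 6, ΣX = 73, ΣY = 173, ΣX² = 979, ΣY² = 5181, ΣXY = 2173
nΣXY − ΣXΣY = 13038 − 12629 = 409
nΣX² − (ΣX)² = 5874 − 5329 = 545; nΣY² − (ΣY)² = 31086 − 29929 = 1157
r = 409 / √(545 × 1157) = 409 / 794.0812 ≈ 0.515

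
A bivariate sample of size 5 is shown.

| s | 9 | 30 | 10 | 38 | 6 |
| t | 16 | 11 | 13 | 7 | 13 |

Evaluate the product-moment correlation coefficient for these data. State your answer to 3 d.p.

-0.878

n = 5, Σs = 93, Σt = 60, Σs² = 2561, Σt² = 764, Σst = 948
nΣst − ΣsΣt = 4740 − 5580 = -840
nΣs² − (Σs)² = 12805 − 8649 = 4156; nΣt² − (Σt)² = 3820 − 3600 = 220
r = -840 / √(4156 × 220) = -840 / 956.2008 ≈ -0.878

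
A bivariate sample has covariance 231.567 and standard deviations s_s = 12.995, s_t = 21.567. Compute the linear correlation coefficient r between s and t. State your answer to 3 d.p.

r = Cov(s,t) / (s_s · s_t) = 231.567 / (12.995 × 21.567)
  = 231.567 / 280.2632 ≈ 0.826

0.826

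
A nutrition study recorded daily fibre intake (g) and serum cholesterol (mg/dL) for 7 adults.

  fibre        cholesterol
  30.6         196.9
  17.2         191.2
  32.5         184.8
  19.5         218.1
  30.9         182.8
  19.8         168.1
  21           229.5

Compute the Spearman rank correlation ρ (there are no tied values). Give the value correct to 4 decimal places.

Rank fibre: 5, 1, 7, 2, 6, 3, 4
Rank cholesterol: 5, 4, 3, 6, 2, 1, 7
d = rank(fibre) − rank(cholesterol): 0, -3, 4, -4, 4, 2, -3; Σd² = 70
ρ = 1 − 6Σd² / [n(n²−1)] = 1 − 6×70 / (7×48) = 1 − 420/336 ≈ -0.2500

-0.2500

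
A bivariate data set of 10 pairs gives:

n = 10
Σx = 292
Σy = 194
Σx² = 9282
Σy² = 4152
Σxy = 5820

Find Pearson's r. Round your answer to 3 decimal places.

r = (nΣxy − ΣxΣy) / √[(nΣx² − (Σx)²)(nΣy² − (Σy)²)]
Numerator: 10×5820 − 292×194 = 1552
Denominator: √[(92820 − 85264)(41520 − 37636)] = √[7556 × 3884] = 5417.3337
r = 1552 / 5417.3337 ≈ 0.286

0.286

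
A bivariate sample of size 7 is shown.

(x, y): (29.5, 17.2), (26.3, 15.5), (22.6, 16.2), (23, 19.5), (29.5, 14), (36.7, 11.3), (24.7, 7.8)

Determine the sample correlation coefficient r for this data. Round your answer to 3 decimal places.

-0.331

n = 7, Σx = 192.3, Σy = 101.5, Σx² = 5428.93, Σy² = 1563.31, Σxy = 2750.04
nΣxy − ΣxΣy = 19250.28 − 19518.45 = -268.17
nΣx² − (Σx)² = 38002.51 − 36979.29 = 1023.22; nΣy² − (Σy)² = 10943.17 − 10302.25 = 640.92
r = -268.17 / √(1023.22 × 640.92) = -268.17 / 809.8161 ≈ -0.331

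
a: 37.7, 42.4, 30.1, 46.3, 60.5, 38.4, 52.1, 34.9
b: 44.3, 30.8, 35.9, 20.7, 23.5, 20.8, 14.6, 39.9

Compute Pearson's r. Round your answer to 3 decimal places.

n = 8, Σa = 342.4, Σb = 230.5, Σa² = 15335.98, Σb² = 7418.49, Σab = 9388.67
nΣab − ΣaΣb = 75109.36 − 78923.2 = -3813.84
nΣa² − (Σa)² = 122687.84 − 117237.76 = 5450.08; nΣb² − (Σb)² = 59347.92 − 53130.25 = 6217.67
r = -3813.84 / √(5450.08 × 6217.67) = -3813.84 / 5821.2369 ≈ -0.655

-0.655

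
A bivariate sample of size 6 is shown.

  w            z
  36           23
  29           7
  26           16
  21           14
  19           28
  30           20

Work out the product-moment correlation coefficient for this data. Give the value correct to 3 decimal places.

-0.109

n = 6, Σw = 161, Σz = 108, Σw² = 4515, Σz² = 2214, Σwz = 2873
nΣwz − ΣwΣz = 17238 − 17388 = -150
nΣw² − (Σw)² = 27090 − 25921 = 1169; nΣz² − (Σz)² = 13284 − 11664 = 1620
r = -150 / √(1169 × 1620) = -150 / 1376.1468 ≈ -0.109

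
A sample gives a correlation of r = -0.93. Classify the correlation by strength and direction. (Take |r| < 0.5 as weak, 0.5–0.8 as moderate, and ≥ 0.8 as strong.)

r = -0.93 < 0 so the relationship is negative.
|r| = 0.93, which falls in the strong range.

strong negative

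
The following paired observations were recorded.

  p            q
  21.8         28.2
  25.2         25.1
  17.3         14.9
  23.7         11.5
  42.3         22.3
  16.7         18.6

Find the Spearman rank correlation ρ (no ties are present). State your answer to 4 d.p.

0.2571

Rank p: 3, 5, 2, 4, 6, 1
Rank q: 6, 5, 2, 1, 4, 3
d = rank(p) − rank(q): -3, 0, 0, 3, 2, -2; Σd² = 26
ρ = 1 − 6Σd² / [n(n²−1)] = 1 − 6×26 / (6×35) = 1 − 156/210 ≈ 0.2571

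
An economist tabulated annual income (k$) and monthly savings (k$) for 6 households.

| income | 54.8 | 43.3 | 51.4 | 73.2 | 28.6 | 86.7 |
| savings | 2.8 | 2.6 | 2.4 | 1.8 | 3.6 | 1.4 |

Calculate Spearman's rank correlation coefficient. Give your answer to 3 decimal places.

-0.829

Rank income: 4, 2, 3, 5, 1, 6
Rank savings: 5, 4, 3, 2, 6, 1
d = rank(income) − rank(savings): -1, -2, 0, 3, -5, 5; Σd² = 64
ρ = 1 − 6Σd² / [n(n²−1)] = 1 − 6×64 / (6×35) = 1 − 384/210 ≈ -0.829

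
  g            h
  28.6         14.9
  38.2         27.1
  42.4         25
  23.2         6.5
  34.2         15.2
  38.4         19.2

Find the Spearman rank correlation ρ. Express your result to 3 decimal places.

Rank g: 2, 4, 6, 1, 3, 5
Rank h: 2, 6, 5, 1, 3, 4
d = rank(g) − rank(h): 0, -2, 1, 0, 0, 1; Σd² = 6
ρ = 1 − 6Σd² / [n(n²−1)] = 1 − 6×6 / (6×35) = 1 − 36/210 ≈ 0.829

0.829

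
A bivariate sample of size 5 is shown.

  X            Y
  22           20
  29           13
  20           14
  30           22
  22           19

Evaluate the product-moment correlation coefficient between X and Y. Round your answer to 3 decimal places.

n = 5, ΣX = 123, ΣY = 88, ΣX² = 3109, ΣY² = 1610, ΣXY = 2175
nΣXY − ΣXΣY = 10875 − 10824 = 51
nΣX² − (ΣX)² = 15545 − 15129 = 416; nΣY² − (ΣY)² = 8050 − 7744 = 306
r = 51 / √(416 × 306) = 51 / 356.7856 ≈ 0.143

0.143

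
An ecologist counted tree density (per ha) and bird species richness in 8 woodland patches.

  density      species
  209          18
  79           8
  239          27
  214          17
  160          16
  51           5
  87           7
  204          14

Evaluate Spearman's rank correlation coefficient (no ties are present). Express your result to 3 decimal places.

Rank density: 6, 2, 8, 7, 4, 1, 3, 5
Rank species: 7, 3, 8, 6, 5, 1, 2, 4
d = rank(density) − rank(species): -1, -1, 0, 1, -1, 0, 1, 1; Σd² = 6
ρ = 1 − 6Σd² / [n(n²−1)] = 1 − 6×6 / (8×63) = 1 − 36/504 ≈ 0.929

0.929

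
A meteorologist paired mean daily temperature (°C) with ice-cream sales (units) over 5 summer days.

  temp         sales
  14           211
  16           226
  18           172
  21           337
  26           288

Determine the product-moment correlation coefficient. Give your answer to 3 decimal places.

0.639

n = 5, Σx = 95, Σy = 1234, Σx² = 1893, Σy² = 321694, Σxy = 24231
nΣxy − ΣxΣy = 121155 − 117230 = 3925
nΣx² − (Σx)² = 9465 − 9025 = 440; nΣy² − (Σy)² = 1608470 − 1522756 = 85714
r = 3925 / √(440 × 85714) = 3925 / 6141.1856 ≈ 0.639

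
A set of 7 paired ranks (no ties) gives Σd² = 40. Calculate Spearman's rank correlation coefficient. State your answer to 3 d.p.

ρ = 1 − 6Σd² / [n(n²−1)] = 1 − 6×40 / (7×48)
  = 1 − 240/336 = 1 − 0.7143 ≈ 0.286

0.286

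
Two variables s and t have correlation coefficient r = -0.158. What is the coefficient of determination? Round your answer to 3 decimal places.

0.025

r² = (-0.158)² = 0.025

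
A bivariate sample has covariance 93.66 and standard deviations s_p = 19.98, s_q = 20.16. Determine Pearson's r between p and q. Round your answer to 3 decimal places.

0.233

r = Cov(p,q) / (s_p · s_q) = 93.66 / (19.98 × 20.16)
  = 93.66 / 402.7968 ≈ 0.233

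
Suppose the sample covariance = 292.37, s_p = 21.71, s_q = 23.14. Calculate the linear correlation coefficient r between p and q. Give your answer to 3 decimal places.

r = Cov(p,q) / (s_p · s_q) = 292.37 / (21.71 × 23.14)
  = 292.37 / 502.3694 ≈ 0.582

0.582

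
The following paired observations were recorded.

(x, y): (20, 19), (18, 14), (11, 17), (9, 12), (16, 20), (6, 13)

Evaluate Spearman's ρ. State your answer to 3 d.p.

Rank x: 6, 5, 3, 2, 4, 1
Rank y: 5, 3, 4, 1, 6, 2
d = rank(x) − rank(y): 1, 2, -1, 1, -2, -1; Σd² = 12
ρ = 1 − 6Σd² / [n(n²−1)] = 1 − 6×12 / (6×35) = 1 − 72/210 ≈ 0.657

0.657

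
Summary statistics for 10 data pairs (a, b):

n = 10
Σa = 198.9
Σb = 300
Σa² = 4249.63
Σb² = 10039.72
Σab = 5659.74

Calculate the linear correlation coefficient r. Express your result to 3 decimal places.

-0.556

r = (nΣab − ΣaΣb) / √[(nΣa² − (Σa)²)(nΣb² − (Σb)²)]
Numerator: 10×5659.74 − 198.9×300 = -3072.6
Denominator: √[(42496.3 − 39561.21)(100397.2 − 90000)] = √[2935.09 × 10397.2] = 5524.1939
r = -3072.6 / 5524.1939 ≈ -0.556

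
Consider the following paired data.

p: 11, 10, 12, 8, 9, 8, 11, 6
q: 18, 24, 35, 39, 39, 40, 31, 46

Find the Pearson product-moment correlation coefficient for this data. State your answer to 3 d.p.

n = 8, Σp = 75, Σq = 272, Σp² = 731, Σq² = 9844, Σpq = 2458
nΣpq − ΣpΣq = 19664 − 20400 = -736
nΣp² − (Σp)² = 5848 − 5625 = 223; nΣq² − (Σq)² = 78752 − 73984 = 4768
r = -736 / √(223 × 4768) = -736 / 1031.1469 ≈ -0.714

-0.714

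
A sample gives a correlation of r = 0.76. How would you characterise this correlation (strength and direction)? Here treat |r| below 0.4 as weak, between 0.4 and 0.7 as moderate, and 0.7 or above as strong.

r = 0.76 > 0 so the relationship is positive.
|r| = 0.76, which falls in the strong range.

strong positive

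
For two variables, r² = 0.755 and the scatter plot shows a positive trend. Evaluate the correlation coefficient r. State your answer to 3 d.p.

|r| = √0.755 = 0.869
The association is positive, so r = 0.869.

0.869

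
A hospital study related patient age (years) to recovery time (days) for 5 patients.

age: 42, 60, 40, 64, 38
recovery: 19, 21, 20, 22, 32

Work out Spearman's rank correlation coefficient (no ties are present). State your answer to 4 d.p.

-0.1000

Rank age: 3, 4, 2, 5, 1
Rank recovery: 1, 3, 2, 4, 5
d = rank(age) − rank(recovery): 2, 1, 0, 1, -4; Σd² = 22
ρ = 1 − 6Σd² / [n(n²−1)] = 1 − 6×22 / (5×24) = 1 − 132/120 ≈ -0.1000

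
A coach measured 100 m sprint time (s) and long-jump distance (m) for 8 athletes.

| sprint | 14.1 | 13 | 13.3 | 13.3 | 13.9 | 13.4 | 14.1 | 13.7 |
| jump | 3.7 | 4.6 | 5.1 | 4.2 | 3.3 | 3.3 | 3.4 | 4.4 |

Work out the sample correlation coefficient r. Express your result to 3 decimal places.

n = 8, Σx = 108.8, Σy = 32, Σx² = 1480.86, Σy² = 131.2, Σxy = 433.97
nΣxy − ΣxΣy = 3471.76 − 3481.6 = -9.84
nΣx² − (Σx)² = 11846.88 − 11837.44 = 9.44; nΣy² − (Σy)² = 1049.6 − 1024 = 25.6
r = -9.84 / √(9.44 × 25.6) = -9.84 / 15.5455 ≈ -0.633

-0.633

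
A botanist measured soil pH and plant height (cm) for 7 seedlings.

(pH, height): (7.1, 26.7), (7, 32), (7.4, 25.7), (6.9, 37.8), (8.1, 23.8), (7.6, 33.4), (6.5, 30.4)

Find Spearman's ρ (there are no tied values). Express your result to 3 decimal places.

Rank pH: 4, 3, 5, 2, 7, 6, 1
Rank height: 3, 5, 2, 7, 1, 6, 4
d = rank(pH) − rank(height): 1, -2, 3, -5, 6, 0, -3; Σd² = 84
ρ = 1 − 6Σd² / [n(n²−1)] = 1 − 6×84 / (7×48) = 1 − 504/336 ≈ -0.500

-0.500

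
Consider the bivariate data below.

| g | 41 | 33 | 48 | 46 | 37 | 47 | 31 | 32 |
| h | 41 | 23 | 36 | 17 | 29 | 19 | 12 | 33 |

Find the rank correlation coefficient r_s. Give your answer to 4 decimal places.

0.2857

Rank g: 5, 3, 8, 6, 4, 7, 1, 2
Rank h: 8, 4, 7, 2, 5, 3, 1, 6
d = rank(g) − rank(h): -3, -1, 1, 4, -1, 4, 0, -4; Σd² = 60
ρ = 1 − 6Σd² / [n(n²−1)] = 1 − 6×60 / (8×63) = 1 − 360/504 ≈ 0.2857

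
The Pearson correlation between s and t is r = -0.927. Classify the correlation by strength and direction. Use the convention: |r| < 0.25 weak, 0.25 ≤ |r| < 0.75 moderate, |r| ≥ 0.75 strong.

strong negative

r = -0.927 < 0 so the relationship is negative.
|r| = 0.927, which falls in the strong range.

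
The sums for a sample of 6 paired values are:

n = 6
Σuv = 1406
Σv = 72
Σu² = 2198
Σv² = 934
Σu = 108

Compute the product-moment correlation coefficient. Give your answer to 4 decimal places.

r = (nΣuv − ΣuΣv) / √[(nΣu² − (Σu)²)(nΣv² − (Σv)²)]
Numerator: 6×1406 − 108×72 = 660
Denominator: √[(13188 − 11664)(5604 − 5184)] = √[1524 × 420] = 800.0500
r = 660 / 800.0500 ≈ 0.8249

0.8249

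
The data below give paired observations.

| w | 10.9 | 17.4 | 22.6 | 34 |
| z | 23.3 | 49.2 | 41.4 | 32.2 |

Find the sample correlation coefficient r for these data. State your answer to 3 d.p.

n = 4, Σw = 84.9, Σz = 146.1, Σw² = 2088.33, Σz² = 5714.33, Σwz = 3140.49
nΣwz − ΣwΣz = 12561.96 − 12403.89 = 158.07
nΣw² − (Σw)² = 8353.32 − 7208.01 = 1145.31; nΣz² − (Σz)² = 22857.32 − 21345.21 = 1512.11
r = 158.07 / √(1145.31 × 1512.11) = 158.07 / 1315.9919 ≈ 0.120

0.120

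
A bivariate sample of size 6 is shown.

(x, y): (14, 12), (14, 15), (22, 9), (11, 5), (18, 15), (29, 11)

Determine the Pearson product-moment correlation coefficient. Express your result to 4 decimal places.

n = 6, Σx = 108, Σy = 67, Σx² = 2162, Σy² = 821, Σxy = 1220
nΣxy − ΣxΣy = 7320 − 7236 = 84
nΣx² − (Σx)² = 12972 − 11664 = 1308; nΣy² − (Σy)² = 4926 − 4489 = 437
r = 84 / √(1308 × 437) = 84 / 756.0397 ≈ 0.1111

0.1111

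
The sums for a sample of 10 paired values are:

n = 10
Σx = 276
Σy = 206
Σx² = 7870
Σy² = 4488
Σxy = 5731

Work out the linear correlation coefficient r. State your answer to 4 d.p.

r = (nΣxy − ΣxΣy) / √[(nΣx² − (Σx)²)(nΣy² − (Σy)²)]
Numerator: 10×5731 − 276×206 = 454
Denominator: √[(78700 − 76176)(44880 − 42436)] = √[2524 × 2444] = 2483.6779
r = 454 / 2483.6779 ≈ 0.1828

0.1828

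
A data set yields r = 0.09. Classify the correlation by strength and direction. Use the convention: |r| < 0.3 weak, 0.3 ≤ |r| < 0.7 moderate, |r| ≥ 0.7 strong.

weak positive

r = 0.09 > 0 so the relationship is positive.
|r| = 0.09, which falls in the weak range.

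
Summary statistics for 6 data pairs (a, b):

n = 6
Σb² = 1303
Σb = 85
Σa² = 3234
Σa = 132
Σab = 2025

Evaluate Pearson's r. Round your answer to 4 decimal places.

0.8583

r = (nΣab − ΣaΣb) / √[(nΣa² − (Σa)²)(nΣb² − (Σb)²)]
Numerator: 6×2025 − 132×85 = 930
Denominator: √[(19404 − 17424)(7818 − 7225)] = √[1980 × 593] = 1083.5774
r = 930 / 1083.5774 ≈ 0.8583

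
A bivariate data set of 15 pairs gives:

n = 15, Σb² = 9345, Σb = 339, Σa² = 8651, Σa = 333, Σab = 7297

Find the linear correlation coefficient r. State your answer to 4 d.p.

r = (nΣab − ΣaΣb) / √[(nΣa² − (Σa)²)(nΣb² − (Σb)²)]
Numerator: 15×7297 − 333×339 = -3432
Denominator: √[(129765 − 110889)(140175 − 114921)] = √[18876 × 25254] = 21833.3347
r = -3432 / 21833.3347 ≈ -0.1572

-0.1572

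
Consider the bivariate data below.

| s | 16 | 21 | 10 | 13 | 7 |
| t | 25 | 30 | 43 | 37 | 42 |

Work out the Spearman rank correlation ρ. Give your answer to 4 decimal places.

-0.8000

Rank s: 4, 5, 2, 3, 1
Rank t: 1, 2, 5, 3, 4
d = rank(s) − rank(t): 3, 3, -3, 0, -3; Σd² = 36
ρ = 1 − 6Σd² / [n(n²−1)] = 1 − 6×36 / (5×24) = 1 − 216/120 ≈ -0.8000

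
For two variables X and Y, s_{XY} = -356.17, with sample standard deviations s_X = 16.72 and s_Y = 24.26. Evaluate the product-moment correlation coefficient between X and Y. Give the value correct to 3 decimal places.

-0.878

r = Cov(X,Y) / (s_X · s_Y) = -356.17 / (16.72 × 24.26)
  = -356.17 / 405.6272 ≈ -0.878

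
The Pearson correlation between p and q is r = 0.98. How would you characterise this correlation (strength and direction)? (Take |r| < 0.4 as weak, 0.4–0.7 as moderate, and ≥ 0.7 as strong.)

strong positive

r = 0.98 > 0 so the relationship is positive.
|r| = 0.98, which falls in the strong range.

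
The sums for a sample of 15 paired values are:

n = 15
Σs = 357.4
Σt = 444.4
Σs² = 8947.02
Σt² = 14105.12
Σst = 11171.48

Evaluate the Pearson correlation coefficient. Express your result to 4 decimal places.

0.9159

r = (nΣst − ΣsΣt) / √[(nΣs² − (Σs)²)(nΣt² − (Σt)²)]
Numerator: 15×11171.48 − 357.4×444.4 = 8743.64
Denominator: √[(134205.3 − 127734.76)(211576.8 − 197491.36)] = √[6470.54 × 14085.44] = 9546.7483
r = 8743.64 / 9546.7483 ≈ 0.9159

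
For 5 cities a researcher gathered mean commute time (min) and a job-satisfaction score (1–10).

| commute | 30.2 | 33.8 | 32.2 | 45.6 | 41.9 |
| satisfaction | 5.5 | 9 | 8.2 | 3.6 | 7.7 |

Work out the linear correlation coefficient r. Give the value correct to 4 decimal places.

n = 5, Σx = 183.7, Σy = 34, Σx² = 6926.29, Σy² = 250.74, Σxy = 1221.13
nΣxy − ΣxΣy = 6105.65 − 6245.8 = -140.15
nΣx² − (Σx)² = 34631.45 − 33745.69 = 885.76; nΣy² − (Σy)² = 1253.7 − 1156 = 97.7
r = -140.15 / √(885.76 × 97.7) = -140.15 / 294.1747 ≈ -0.4764

-0.4764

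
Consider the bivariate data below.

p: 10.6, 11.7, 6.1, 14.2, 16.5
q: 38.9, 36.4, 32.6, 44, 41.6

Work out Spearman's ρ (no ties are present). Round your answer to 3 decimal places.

Rank p: 2, 3, 1, 4, 5
Rank q: 3, 2, 1, 5, 4
d = rank(p) − rank(q): -1, 1, 0, -1, 1; Σd² = 4
ρ = 1 − 6Σd² / [n(n²−1)] = 1 − 6×4 / (5×24) = 1 − 24/120 ≈ 0.800

0.800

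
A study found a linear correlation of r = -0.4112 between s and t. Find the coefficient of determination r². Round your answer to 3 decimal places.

0.169

r² = (-0.4112)² = 0.169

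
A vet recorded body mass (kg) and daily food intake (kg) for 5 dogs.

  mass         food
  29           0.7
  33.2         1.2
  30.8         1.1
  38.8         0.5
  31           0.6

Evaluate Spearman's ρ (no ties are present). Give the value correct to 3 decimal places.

-0.300

Rank mass: 1, 4, 2, 5, 3
Rank food: 3, 5, 4, 1, 2
d = rank(mass) − rank(food): -2, -1, -2, 4, 1; Σd² = 26
ρ = 1 − 6Σd² / [n(n²−1)] = 1 − 6×26 / (5×24) = 1 − 156/120 ≈ -0.300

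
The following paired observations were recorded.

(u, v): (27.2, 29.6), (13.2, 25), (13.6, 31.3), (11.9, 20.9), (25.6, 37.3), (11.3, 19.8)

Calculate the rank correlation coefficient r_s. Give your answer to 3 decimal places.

0.829

Rank u: 6, 3, 4, 2, 5, 1
Rank v: 4, 3, 5, 2, 6, 1
d = rank(u) − rank(v): 2, 0, -1, 0, -1, 0; Σd² = 6
ρ = 1 − 6Σd² / [n(n²−1)] = 1 − 6×6 / (6×35) = 1 − 36/210 ≈ 0.829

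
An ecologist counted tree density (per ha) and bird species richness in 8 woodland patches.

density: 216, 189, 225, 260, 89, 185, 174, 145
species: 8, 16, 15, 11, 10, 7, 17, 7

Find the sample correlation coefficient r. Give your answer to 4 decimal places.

n = 8, Σx = 1483, Σy = 91, Σx² = 294049, Σy² = 1153, Σxy = 17145
nΣxy − ΣxΣy = 137160 − 134953 = 2207
nΣx² − (Σx)² = 2352392 − 2199289 = 153103; nΣy² − (Σy)² = 9224 − 8281 = 943
r = 2207 / √(153103 × 943) = 2207 / 12015.6618 ≈ 0.1837

0.1837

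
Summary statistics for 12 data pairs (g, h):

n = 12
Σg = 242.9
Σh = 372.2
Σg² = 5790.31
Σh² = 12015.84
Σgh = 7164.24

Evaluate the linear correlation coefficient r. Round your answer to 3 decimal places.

r = (nΣgh − ΣgΣh) / √[(nΣg² − (Σg)²)(nΣh² − (Σh)²)]
Numerator: 12×7164.24 − 242.9×372.2 = -4436.5
Denominator: √[(69483.72 − 59000.41)(144190.08 − 138532.84)] = √[10483.31 × 5657.24] = 7701.0779
r = -4436.5 / 7701.0779 ≈ -0.576

-0.576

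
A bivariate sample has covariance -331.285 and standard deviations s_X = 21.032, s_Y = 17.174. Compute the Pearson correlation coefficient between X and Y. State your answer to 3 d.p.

r = Cov(X,Y) / (s_X · s_Y) = -331.285 / (21.032 × 17.174)
  = -331.285 / 361.2036 ≈ -0.917

-0.917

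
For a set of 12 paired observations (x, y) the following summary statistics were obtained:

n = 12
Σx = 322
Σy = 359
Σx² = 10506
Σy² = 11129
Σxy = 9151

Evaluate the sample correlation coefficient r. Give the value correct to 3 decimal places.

r = (nΣxy − ΣxΣy) / √[(nΣx² − (Σx)²)(nΣy² − (Σy)²)]
Numerator: 12×9151 − 322×359 = -5786
Denominator: √[(126072 − 103684)(133548 − 128881)] = √[22388 × 4667] = 10221.7805
r = -5786 / 10221.7805 ≈ -0.566

-0.566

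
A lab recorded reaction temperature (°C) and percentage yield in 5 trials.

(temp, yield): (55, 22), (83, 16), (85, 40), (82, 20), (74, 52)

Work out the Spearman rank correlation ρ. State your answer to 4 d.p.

Rank temp: 1, 4, 5, 3, 2
Rank yield: 3, 1, 4, 2, 5
d = rank(temp) − rank(yield): -2, 3, 1, 1, -3; Σd² = 24
ρ = 1 − 6Σd² / [n(n²−1)] = 1 − 6×24 / (5×24) = 1 − 144/120 ≈ -0.2000

-0.2000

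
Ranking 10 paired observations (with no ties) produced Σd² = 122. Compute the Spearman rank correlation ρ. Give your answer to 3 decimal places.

ρ = 1 − 6Σd² / [n(n²−1)] = 1 − 6×122 / (10×99)
  = 1 − 732/990 = 1 − 0.7394 ≈ 0.261

0.261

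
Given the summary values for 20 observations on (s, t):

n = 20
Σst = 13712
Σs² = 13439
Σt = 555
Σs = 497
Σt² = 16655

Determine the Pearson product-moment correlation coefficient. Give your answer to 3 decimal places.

-0.068

r = (nΣst − ΣsΣt) / √[(nΣs² − (Σs)²)(nΣt² − (Σt)²)]
Numerator: 20×13712 − 497×555 = -1595
Denominator: √[(268780 − 247009)(333100 − 308025)] = √[21771 × 25075] = 23364.6704
r = -1595 / 23364.6704 ≈ -0.068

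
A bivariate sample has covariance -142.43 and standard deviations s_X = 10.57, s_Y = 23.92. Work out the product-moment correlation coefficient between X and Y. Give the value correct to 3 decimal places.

r = Cov(X,Y) / (s_X · s_Y) = -142.43 / (10.57 × 23.92)
  = -142.43 / 252.8344 ≈ -0.563

-0.563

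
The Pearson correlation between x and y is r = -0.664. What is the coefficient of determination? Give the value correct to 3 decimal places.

0.441

r² = (-0.664)² = 0.441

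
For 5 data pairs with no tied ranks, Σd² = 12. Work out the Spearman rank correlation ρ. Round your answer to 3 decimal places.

ρ = 1 − 6Σd² / [n(n²−1)] = 1 − 6×12 / (5×24)
  = 1 − 72/120 = 1 − 0.6000 ≈ 0.400

0.400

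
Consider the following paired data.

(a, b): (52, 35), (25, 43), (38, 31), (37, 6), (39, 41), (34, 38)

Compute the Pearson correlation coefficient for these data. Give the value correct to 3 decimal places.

n = 6, Σa = 225, Σb = 194, Σa² = 8819, Σb² = 7196, Σab = 7186
nΣab − ΣaΣb = 43116 − 43650 = -534
nΣa² − (Σa)² = 52914 − 50625 = 2289; nΣb² − (Σb)² = 43176 − 37636 = 5540
r = -534 / √(2289 × 5540) = -534 / 3561.0476 ≈ -0.150

-0.150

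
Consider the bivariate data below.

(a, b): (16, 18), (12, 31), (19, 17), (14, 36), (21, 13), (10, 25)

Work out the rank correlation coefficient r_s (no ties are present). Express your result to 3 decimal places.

-0.771

Rank a: 4, 2, 5, 3, 6, 1
Rank b: 3, 5, 2, 6, 1, 4
d = rank(a) − rank(b): 1, -3, 3, -3, 5, -3; Σd² = 62
ρ = 1 − 6Σd² / [n(n²−1)] = 1 − 6×62 / (6×35) = 1 − 372/210 ≈ -0.771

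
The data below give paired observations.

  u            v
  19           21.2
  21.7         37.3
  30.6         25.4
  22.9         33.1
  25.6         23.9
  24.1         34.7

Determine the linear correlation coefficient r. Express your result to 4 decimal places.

-0.1225

n = 6, Σu = 143.9, Σv = 175.6, Σu² = 3528.83, Σv² = 5356.8, Σuv = 4195.55
nΣuv − ΣuΣv = 25173.3 − 25268.84 = -95.54
nΣu² − (Σu)² = 21172.98 − 20707.21 = 465.77; nΣv² − (Σv)² = 32140.8 − 30835.36 = 1305.44
r = -95.54 / √(465.77 × 1305.44) = -95.54 / 779.7659 ≈ -0.1225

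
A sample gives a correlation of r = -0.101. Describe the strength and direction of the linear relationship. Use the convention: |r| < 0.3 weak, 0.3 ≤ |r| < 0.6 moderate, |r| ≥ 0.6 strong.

r = -0.101 < 0 so the relationship is negative.
|r| = 0.101, which falls in the weak range.

weak negative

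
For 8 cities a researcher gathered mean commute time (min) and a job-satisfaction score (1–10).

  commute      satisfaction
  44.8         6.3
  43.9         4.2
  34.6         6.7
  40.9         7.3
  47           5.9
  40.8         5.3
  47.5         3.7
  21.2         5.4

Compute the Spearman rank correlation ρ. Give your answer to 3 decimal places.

Rank commute: 6, 5, 2, 4, 7, 3, 8, 1
Rank satisfaction: 6, 2, 7, 8, 5, 3, 1, 4
d = rank(commute) − rank(satisfaction): 0, 3, -5, -4, 2, 0, 7, -3; Σd² = 112
ρ = 1 − 6Σd² / [n(n²−1)] = 1 − 6×112 / (8×63) = 1 − 672/504 ≈ -0.333

-0.333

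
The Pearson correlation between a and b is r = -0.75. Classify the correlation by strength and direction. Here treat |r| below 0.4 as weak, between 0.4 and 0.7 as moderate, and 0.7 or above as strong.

r = -0.75 < 0 so the relationship is negative.
|r| = 0.75, which falls in the strong range.

strong negative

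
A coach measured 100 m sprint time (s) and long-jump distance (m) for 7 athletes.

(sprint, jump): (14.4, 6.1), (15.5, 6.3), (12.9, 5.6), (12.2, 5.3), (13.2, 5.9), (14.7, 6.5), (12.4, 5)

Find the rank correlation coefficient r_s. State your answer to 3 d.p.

0.929

Rank sprint: 5, 7, 3, 1, 4, 6, 2
Rank jump: 5, 6, 3, 2, 4, 7, 1
d = rank(sprint) − rank(jump): 0, 1, 0, -1, 0, -1, 1; Σd² = 4
ρ = 1 − 6Σd² / [n(n²−1)] = 1 − 6×4 / (7×48) = 1 − 24/336 ≈ 0.929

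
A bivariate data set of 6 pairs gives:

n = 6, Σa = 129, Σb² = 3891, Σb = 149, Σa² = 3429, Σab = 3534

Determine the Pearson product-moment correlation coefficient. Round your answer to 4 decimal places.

0.9345

r = (nΣab − ΣaΣb) / √[(nΣa² − (Σa)²)(nΣb² − (Σb)²)]
Numerator: 6×3534 − 129×149 = 1983
Denominator: √[(20574 − 16641)(23346 − 22201)] = √[3933 × 1145] = 2122.0945
r = 1983 / 2122.0945 ≈ 0.9345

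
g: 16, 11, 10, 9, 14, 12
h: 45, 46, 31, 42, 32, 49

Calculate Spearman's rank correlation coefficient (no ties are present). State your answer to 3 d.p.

Rank g: 6, 3, 2, 1, 5, 4
Rank h: 4, 5, 1, 3, 2, 6
d = rank(g) − rank(h): 2, -2, 1, -2, 3, -2; Σd² = 26
ρ = 1 − 6Σd² / [n(n²−1)] = 1 − 6×26 / (6×35) = 1 − 156/210 ≈ 0.257

0.257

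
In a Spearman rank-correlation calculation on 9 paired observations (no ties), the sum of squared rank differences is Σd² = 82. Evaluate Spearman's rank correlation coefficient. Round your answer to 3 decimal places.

0.317

ρ = 1 − 6Σd² / [n(n²−1)] = 1 − 6×82 / (9×80)
  = 1 − 492/720 = 1 − 0.6833 ≈ 0.317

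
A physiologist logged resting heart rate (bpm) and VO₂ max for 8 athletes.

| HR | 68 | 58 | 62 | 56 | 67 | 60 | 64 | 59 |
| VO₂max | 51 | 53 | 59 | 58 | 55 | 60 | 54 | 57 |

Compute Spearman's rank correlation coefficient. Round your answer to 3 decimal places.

Rank HR: 8, 2, 5, 1, 7, 4, 6, 3
Rank VO₂max: 1, 2, 7, 6, 4, 8, 3, 5
d = rank(HR) − rank(VO₂max): 7, 0, -2, -5, 3, -4, 3, -2; Σd² = 116
ρ = 1 − 6Σd² / [n(n²−1)] = 1 − 6×116 / (8×63) = 1 − 696/504 ≈ -0.381

-0.381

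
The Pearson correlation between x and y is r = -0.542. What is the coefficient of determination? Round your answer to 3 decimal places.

0.294

r² = (-0.542)² = 0.294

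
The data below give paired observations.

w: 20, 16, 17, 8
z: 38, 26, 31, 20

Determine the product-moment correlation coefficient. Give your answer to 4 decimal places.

n = 4, Σw = 61, Σz = 115, Σw² = 1009, Σz² = 3481, Σwz = 1863
nΣwz − ΣwΣz = 7452 − 7015 = 437
nΣw² − (Σw)² = 4036 − 3721 = 315; nΣz² − (Σz)² = 13924 − 13225 = 699
r = 437 / √(315 × 699) = 437 / 469.2387 ≈ 0.9313

0.9313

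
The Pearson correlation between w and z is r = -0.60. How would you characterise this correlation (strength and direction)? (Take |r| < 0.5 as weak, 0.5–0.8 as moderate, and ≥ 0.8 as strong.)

moderate negative

r = -0.60 < 0 so the relationship is negative.
|r| = 0.60, which falls in the moderate range.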